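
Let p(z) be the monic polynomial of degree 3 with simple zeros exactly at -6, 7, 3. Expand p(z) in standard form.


The polynomial is p(z) = ∏_{α ∈ S} (z − α), where S = {-6, 7, 3}.
Expanding the product yields: p(z) = z^3 -4·z^2 -39·z + 126.
The resulting polynomial has degree 3 and real coefficients as required.

p(z) = z^3 -4·z^2 -39·z + 126.


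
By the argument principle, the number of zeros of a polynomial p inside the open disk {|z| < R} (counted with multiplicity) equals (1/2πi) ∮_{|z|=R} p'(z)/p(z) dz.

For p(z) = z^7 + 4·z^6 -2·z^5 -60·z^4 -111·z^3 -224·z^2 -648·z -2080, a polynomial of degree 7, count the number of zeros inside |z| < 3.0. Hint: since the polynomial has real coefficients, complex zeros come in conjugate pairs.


The zeros of p are: 4, (1 + 2i), (1 - 2i), (-2 + 2i), (-2 - 2i), (-3 + 2i), (-3 - 2i).
Their magnitudes are: 4, 2.236, 2.236, 2.828, 2.828, 3.606, 3.606.
Zeros with |z| < R = 3.0: (1 + 2i), (1 - 2i), (-2 + 2i), (-2 - 2i).
Count = 4.
By the argument principle, (1/2πi) ∮_{|z|=R} p'(z)/p(z) dz equals exactly this count.

Number of zeros inside |z| < 3.0: 4.


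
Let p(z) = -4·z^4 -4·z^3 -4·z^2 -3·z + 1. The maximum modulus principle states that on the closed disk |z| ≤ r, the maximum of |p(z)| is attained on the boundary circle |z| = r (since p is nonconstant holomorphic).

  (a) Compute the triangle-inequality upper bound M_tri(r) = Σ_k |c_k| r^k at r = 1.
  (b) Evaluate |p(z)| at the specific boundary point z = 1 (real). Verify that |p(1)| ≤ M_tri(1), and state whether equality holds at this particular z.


Coefficients: c_0 = 1, c_1 = -3, c_2 = -4, c_3 = -4, c_4 = -4. Radius r = 1.
Part (a). Triangle bound: M_tri(r) = Σ_k |c_k| r^k
  = |1|·1^0 + |-3|·1^1 + |-4|·1^2 + |-4|·1^3 + |-4|·1^4
  = 1 + 3 + 4 + 4 + 4 = 16.
This bounds M(r) := max_{|z|=r} |p(z)| from above; equality holds iff all terms c_k z^k can be made to align in phase at a single z on |z|=r.
Part (b). At z = 1 (real, on the circle |z| = r):
  p(1) = (1)·1^0 + (-3)·1^1 + (-4)·1^2 + (-4)·1^3 + (-4)·1^4 = -14.
  |p(1)| = 14.
Check: |p(1)| = 14 ≤ 16 = M_tri(1). ✓ Equality does not hold at z = 1 (the coefficients have mixed signs, so the terms do not all align in phase there).

M_tri(1) = 16; |p(1)| = 14; equality at z=1: no.


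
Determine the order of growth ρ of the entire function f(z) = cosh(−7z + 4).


cosh(w) is a linear combination of e^{iw} and e^{−iw} (or e^w, e^{−w} in the hyperbolic case), so |cosh(w)| ≤ e^{|w|}. With w = −7z + 4, |w| ≤ 7|z| + 4 = 7r + 4 on |z| = r, giving M(r) ≤ e^{7r + 4}, so ρ ≤ 1. On a suitable ray (z = it for sin/cos; z = t for sinh/cosh, t real → ∞), |cosh(−7z + 4)| grows like e^{7|t|}/2, so ρ ≥ 1. Hence ρ = 1.
Therefore ρ = 1.

Order ρ = 1.


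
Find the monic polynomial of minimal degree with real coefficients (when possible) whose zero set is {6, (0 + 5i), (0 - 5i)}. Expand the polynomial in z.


The polynomial is p(z) = ∏_{α ∈ S} (z − α), where S = {6, (0 + 5i), (0 - 5i)}.
Expanding the product yields: p(z) = z^3 -6·z^2 + 25·z -150.
Note conjugate pairs combine to real quadratics: (z − (0+5i))(z − (0−5i)) = z² + 25.
The resulting polynomial has degree 3 and real coefficients as required.

p(z) = z^3 -6·z^2 + 25·z -150.


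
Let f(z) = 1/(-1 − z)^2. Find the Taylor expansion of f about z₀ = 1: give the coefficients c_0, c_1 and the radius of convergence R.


Let w = z − z₀, so z = z₀ + w.
Then -1 − z = -1 − (z₀ + w) = (-1 − z₀) − w = -2 − w.
f(z) = 1/(-2 − w)^2 = (1/(-2)^2) · (1 − w/(-2))^{−2}.
By the binomial series (1−u)^{−2} = Σ_{n≥0} C(n+1, 1) u^n for |u|<1, with u = w/(-2):
  c_n = C(n+1, 1) / (-2)^(n+2).
  c_0 = 1/(-2)^2 = 1/4.
  c_1 = 2/(-2)^3 = -1/4.
The series is valid for |w/d| < 1, i.e. |z − z₀| < |d|.
Radius of convergence: R = |-1 − z₀| = |-2| = 2 (distance from z₀ to the singularity z = -1).

c_0 = 1/4, c_1 = -1/4; R = 2.


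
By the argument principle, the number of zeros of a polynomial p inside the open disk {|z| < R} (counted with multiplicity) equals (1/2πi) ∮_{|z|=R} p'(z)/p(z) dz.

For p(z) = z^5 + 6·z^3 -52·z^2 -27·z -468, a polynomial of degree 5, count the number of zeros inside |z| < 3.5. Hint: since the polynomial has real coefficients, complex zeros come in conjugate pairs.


The zeros of p are: (-2 + 3i), (-2 - 3i), (0 + 3i), (0 - 3i), 4.
Their magnitudes are: 3.606, 3.606, 3, 3, 4.
Zeros with |z| < R = 3.5: (0 + 3i), (0 - 3i).
Count = 2.
By the argument principle, (1/2πi) ∮_{|z|=R} p'(z)/p(z) dz equals exactly this count.

Number of zeros inside |z| < 3.5: 2.


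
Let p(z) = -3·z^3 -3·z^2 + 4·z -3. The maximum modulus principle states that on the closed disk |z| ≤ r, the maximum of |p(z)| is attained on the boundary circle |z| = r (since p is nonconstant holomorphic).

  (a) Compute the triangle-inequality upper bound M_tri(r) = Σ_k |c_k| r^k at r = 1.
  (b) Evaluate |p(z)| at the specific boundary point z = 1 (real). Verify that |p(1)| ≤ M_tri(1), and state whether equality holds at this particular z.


Coefficients: c_0 = -3, c_1 = 4, c_2 = -3, c_3 = -3. Radius r = 1.
Part (a). Triangle bound: M_tri(r) = Σ_k |c_k| r^k
  = |-3|·1^0 + |4|·1^1 + |-3|·1^2 + |-3|·1^3
  = 3 + 4 + 3 + 3 = 13.
This bounds M(r) := max_{|z|=r} |p(z)| from above; equality holds iff all terms c_k z^k can be made to align in phase at a single z on |z|=r.
Part (b). At z = 1 (real, on the circle |z| = r):
  p(1) = (-3)·1^0 + (4)·1^1 + (-3)·1^2 + (-3)·1^3 = -5.
  |p(1)| = 5.
Check: |p(1)| = 5 ≤ 13 = M_tri(1). ✓ Equality does not hold at z = 1 (the coefficients have mixed signs, so the terms do not all align in phase there).

M_tri(1) = 13; |p(1)| = 5; equality at z=1: no.


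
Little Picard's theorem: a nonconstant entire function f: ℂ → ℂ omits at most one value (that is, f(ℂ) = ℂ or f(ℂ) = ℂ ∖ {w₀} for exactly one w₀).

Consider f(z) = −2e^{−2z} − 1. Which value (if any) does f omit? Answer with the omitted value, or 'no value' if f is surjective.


Little Picard bounds the complement of f(ℂ) to at most one point.
e^{−2z} is never zero on ℂ, so -2·e^{−2z} takes every value in ℂ ∖ {0}. Adding -1 shifts the range to ℂ ∖ {-1}. Thus f omits exactly the value -1.

Omitted value: -1.


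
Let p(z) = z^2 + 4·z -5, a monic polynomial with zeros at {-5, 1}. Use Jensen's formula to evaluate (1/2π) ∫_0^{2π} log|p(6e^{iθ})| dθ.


Zeros: -5, 1; r = 6.
Inside |z| < r: -5, 1. Outside (|z| ≥ r): ∅.
p(0) = -5, so log|p(0)| = log(5) = 1.6094.
Apply Jensen: I(r) = log|p(0)| + Σ_k log(r/|z_k|), summed over zeros inside |z| < r.
  log(r/|z_k|) for z_k = -5: log(6/5) = 0.1823
  log(r/|z_k|) for z_k = 1: log(6/1) = 1.7918
Sum over inside zeros: 1.9741.
I(r) = log|p(0)| + (inside sum) = 1.6094 + 1.9741 = 3.5835.
Closed form (all zeros inside, monic): I(r) = n·log(r) = 2·log(6) = 3.5835. ✓

I(r) ≈ 3.5835.


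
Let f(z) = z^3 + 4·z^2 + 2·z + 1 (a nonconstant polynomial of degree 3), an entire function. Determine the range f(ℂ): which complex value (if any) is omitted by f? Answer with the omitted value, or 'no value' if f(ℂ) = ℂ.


Little Picard bounds the complement of f(ℂ) to at most one point.
For every w ∈ ℂ, the equation p(z) − w = 0 is a nonconstant polynomial in z and hence has at least one root by the fundamental theorem of algebra. So p is surjective onto ℂ, omitting no value.

Omitted value: no value.


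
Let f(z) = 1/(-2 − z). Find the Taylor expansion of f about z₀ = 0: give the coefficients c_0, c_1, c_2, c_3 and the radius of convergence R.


Let w = z − z₀, so z = z₀ + w.
Then -2 − z = -2 − (z₀ + w) = (-2 − z₀) − w = -2 − w.
f(z) = 1/(-2 − w) = (1/(-2)) · 1/(1 − w/(-2)) = Σ_{n≥0} w^n / (-2)^(n+1).
So c_n = 1/(-2)^(n+1):
  c_0 = 1/(-2)^1 = -1/2.
  c_1 = 1/(-2)^2 = 1/4.
  c_2 = 1/(-2)^3 = -1/8.
  c_3 = 1/(-2)^4 = 1/16.
The series is valid for |w/d| < 1, i.e. |z − z₀| < |d|.
Radius of convergence: R = |-2 − z₀| = |-2| = 2 (distance from z₀ to the singularity z = -2).

c_0 = -1/2, c_1 = 1/4, c_2 = -1/8, c_3 = 1/16; R = 2.


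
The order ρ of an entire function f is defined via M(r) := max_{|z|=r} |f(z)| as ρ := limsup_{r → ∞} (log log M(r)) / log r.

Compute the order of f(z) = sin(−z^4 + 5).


Write sin(w) = (e^{iw} ± e^{−iw})/(2 or 2i), so |sin(w)| ≤ e^{|w|}. With w = −z^4 + 5, |w| ≤ 1r^4 + 5 on |z|=r, giving M(r) ≤ e^{1r^4 + 5} and ρ ≤ 4. For the lower bound, choose z on |z|=r with -1z^4 purely imaginary of modulus 1r^4; then |sin(−z^4 + 5)| grows like e^{1r^4}/2, so ρ ≥ 4. Hence ρ = 4.
Therefore ρ = 4.

Order ρ = 4.


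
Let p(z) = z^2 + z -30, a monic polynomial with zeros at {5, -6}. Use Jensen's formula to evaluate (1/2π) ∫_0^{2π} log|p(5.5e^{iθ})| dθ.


Zeros: -6, 5; r = 5.5.
Inside |z| < r: 5. Outside (|z| ≥ r): -6.
p(0) = -30, so log|p(0)| = log(30) = 3.4012.
Apply Jensen: I(r) = log|p(0)| + Σ_k log(r/|z_k|), summed over zeros inside |z| < r.
  log(r/|z_k|) for z_k = 5: log(5.5/5) = 0.0953
  Outside zeros (-6) contribute nothing to the Jensen sum.
Sum over inside zeros: 0.0953.
I(r) = log|p(0)| + (inside sum) = 3.4012 + 0.0953 = 3.4965.
Note: since some zeros are outside |z| ≤ r, the simplified n·log(r) form does NOT apply — only the inside zeros contribute.

I(r) ≈ 3.4965.


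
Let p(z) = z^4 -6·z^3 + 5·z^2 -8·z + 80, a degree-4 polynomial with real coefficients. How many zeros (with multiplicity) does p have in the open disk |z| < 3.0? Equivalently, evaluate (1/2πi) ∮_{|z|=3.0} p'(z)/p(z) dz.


The zeros of p are: (-1 + 2i), (-1 - 2i), 4, 4.
Their magnitudes are: 2.236, 2.236, 4, 4.
Zeros with |z| < R = 3.0: (-1 + 2i), (-1 - 2i).
Count = 2.
By the argument principle, (1/2πi) ∮_{|z|=R} p'(z)/p(z) dz equals exactly this count.

Number of zeros inside |z| < 3.0: 2.


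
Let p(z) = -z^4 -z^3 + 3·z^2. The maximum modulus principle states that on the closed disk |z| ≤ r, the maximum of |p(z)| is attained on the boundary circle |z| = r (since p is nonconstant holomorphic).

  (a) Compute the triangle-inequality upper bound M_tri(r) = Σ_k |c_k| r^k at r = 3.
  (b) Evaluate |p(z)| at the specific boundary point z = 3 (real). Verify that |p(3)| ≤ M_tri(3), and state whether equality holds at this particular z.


Coefficients: c_0 = 0, c_1 = 0, c_2 = 3, c_3 = -1, c_4 = -1. Radius r = 3.
Part (a). Triangle bound: M_tri(r) = Σ_k |c_k| r^k
  = |0|·3^0 + |0|·3^1 + |3|·3^2 + |-1|·3^3 + |-1|·3^4
  = 0 + 0 + 27 + 27 + 81 = 135.
This bounds M(r) := max_{|z|=r} |p(z)| from above; equality holds iff all terms c_k z^k can be made to align in phase at a single z on |z|=r.
Part (b). At z = 3 (real, on the circle |z| = r):
  p(3) = (0)·3^0 + (0)·3^1 + (3)·3^2 + (-1)·3^3 + (-1)·3^4 = -81.
  |p(3)| = 81.
Check: |p(3)| = 81 ≤ 135 = M_tri(3). ✓ Equality does not hold at z = 3 (the coefficients have mixed signs, so the terms do not all align in phase there).

M_tri(3) = 135; |p(3)| = 81; equality at z=3: no.


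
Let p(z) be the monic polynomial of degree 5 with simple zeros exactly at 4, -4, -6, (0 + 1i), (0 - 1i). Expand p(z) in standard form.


The polynomial is p(z) = ∏_{α ∈ S} (z − α), where S = {4, -4, -6, (0 + 1i), (0 - 1i)}.
Expanding the product yields: p(z) = z^5 + 6·z^4 -15·z^3 -90·z^2 -16·z -96.
Note conjugate pairs combine to real quadratics: (z − (0+1i))(z − (0−1i)) = z² + 1.
The resulting polynomial has degree 5 and real coefficients as required.

p(z) = z^5 + 6·z^4 -15·z^3 -90·z^2 -16·z -96.


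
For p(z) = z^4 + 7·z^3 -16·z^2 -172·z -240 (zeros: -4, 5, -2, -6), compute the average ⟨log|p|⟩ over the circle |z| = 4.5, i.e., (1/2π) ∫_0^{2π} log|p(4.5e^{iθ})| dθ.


Zeros: -6, -4, -2, 5; r = 4.5.
Inside |z| < r: -4, -2. Outside (|z| ≥ r): -6, 5.
p(0) = -240, so log|p(0)| = log(240) = 5.4806.
Apply Jensen: I(r) = log|p(0)| + Σ_k log(r/|z_k|), summed over zeros inside |z| < r.
  log(r/|z_k|) for z_k = -4: log(4.5/4) = 0.1178
  log(r/|z_k|) for z_k = -2: log(4.5/2) = 0.8109
  Outside zeros (-6, 5) contribute nothing to the Jensen sum.
Sum over inside zeros: 0.9287.
I(r) = log|p(0)| + (inside sum) = 5.4806 + 0.9287 = 6.4094.
Note: since some zeros are outside |z| ≤ r, the simplified n·log(r) form does NOT apply — only the inside zeros contribute.

I(r) ≈ 6.4094.


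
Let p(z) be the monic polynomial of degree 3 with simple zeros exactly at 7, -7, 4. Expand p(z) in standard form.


The polynomial is p(z) = ∏_{α ∈ S} (z − α), where S = {7, -7, 4}.
Expanding the product yields: p(z) = z^3 -4·z^2 -49·z + 196.
The resulting polynomial has degree 3 and real coefficients as required.

p(z) = z^3 -4·z^2 -49·z + 196.


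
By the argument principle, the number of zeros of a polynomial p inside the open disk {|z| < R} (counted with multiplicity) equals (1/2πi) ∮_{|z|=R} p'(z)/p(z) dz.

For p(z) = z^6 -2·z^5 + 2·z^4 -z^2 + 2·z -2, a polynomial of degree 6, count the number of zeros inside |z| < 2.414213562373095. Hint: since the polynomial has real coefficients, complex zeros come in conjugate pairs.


The zeros of p are: -1, 1, (1 + 1i), (1 - 1i), (0 + 1i), (0 - 1i).
Their magnitudes are: 1, 1, 1.414, 1.414, 1, 1.
Zeros with |z| < R = 2.414213562373095: -1, 1, (1 + 1i), (1 - 1i), (0 + 1i), (0 - 1i).
Count = 6.
By the argument principle, (1/2πi) ∮_{|z|=R} p'(z)/p(z) dz equals exactly this count.

Number of zeros inside |z| < 2.414213562373095: 6.


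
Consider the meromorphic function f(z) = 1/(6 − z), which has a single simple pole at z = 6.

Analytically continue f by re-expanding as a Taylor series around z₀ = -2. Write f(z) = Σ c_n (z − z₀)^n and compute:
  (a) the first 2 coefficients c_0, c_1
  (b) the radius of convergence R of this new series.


Let w = z − z₀, so z = z₀ + w.
Then 6 − z = 6 − (z₀ + w) = (6 − z₀) − w = 8 − w.
f(z) = 1/(8 − w) = (1/(8)) · 1/(1 − w/(8)) = Σ_{n≥0} w^n / (8)^(n+1).
So c_n = 1/(8)^(n+1):
  c_0 = 1/(8)^1 = 1/8.
  c_1 = 1/(8)^2 = 1/64.
The series is valid for |w/d| < 1, i.e. |z − z₀| < |d|.
Radius of convergence: R = |6 − z₀| = |8| = 8 (distance from z₀ to the singularity z = 6).

c_0 = 1/8, c_1 = 1/64; R = 8.


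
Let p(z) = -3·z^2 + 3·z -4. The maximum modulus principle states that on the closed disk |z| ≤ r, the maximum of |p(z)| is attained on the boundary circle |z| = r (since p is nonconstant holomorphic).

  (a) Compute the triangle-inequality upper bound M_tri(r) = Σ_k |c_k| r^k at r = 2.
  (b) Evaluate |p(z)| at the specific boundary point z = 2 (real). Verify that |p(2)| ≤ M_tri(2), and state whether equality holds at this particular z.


Coefficients: c_0 = -4, c_1 = 3, c_2 = -3. Radius r = 2.
Part (a). Triangle bound: M_tri(r) = Σ_k |c_k| r^k
  = |-4|·2^0 + |3|·2^1 + |-3|·2^2
  = 4 + 6 + 12 = 22.
This bounds M(r) := max_{|z|=r} |p(z)| from above; equality holds iff all terms c_k z^k can be made to align in phase at a single z on |z|=r.
Part (b). At z = 2 (real, on the circle |z| = r):
  p(2) = (-4)·2^0 + (3)·2^1 + (-3)·2^2 = -10.
  |p(2)| = 10.
Check: |p(2)| = 10 ≤ 22 = M_tri(2). ✓ Equality does not hold at z = 2 (the coefficients have mixed signs, so the terms do not all align in phase there).

M_tri(2) = 22; |p(2)| = 10; equality at z=2: no.


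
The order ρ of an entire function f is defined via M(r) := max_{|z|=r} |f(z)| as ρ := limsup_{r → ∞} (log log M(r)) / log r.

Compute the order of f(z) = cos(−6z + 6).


cos(w) is a linear combination of e^{iw} and e^{−iw} (or e^w, e^{−w} in the hyperbolic case), so |cos(w)| ≤ e^{|w|}. With w = −6z + 6, |w| ≤ 6|z| + 6 = 6r + 6 on |z| = r, giving M(r) ≤ e^{6r + 6}, so ρ ≤ 1. On a suitable ray (z = it for sin/cos; z = t for sinh/cosh, t real → ∞), |cos(−6z + 6)| grows like e^{6|t|}/2, so ρ ≥ 1. Hence ρ = 1.
Therefore ρ = 1.

Order ρ = 1.


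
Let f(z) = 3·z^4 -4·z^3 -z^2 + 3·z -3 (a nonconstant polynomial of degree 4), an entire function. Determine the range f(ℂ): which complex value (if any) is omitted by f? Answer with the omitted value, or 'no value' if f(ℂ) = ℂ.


Little Picard bounds the complement of f(ℂ) to at most one point.
For every w ∈ ℂ, the equation p(z) − w = 0 is a nonconstant polynomial in z and hence has at least one root by the fundamental theorem of algebra. So p is surjective onto ℂ, omitting no value.

Omitted value: no value.


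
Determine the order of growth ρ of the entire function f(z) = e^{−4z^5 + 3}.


|e^{−4z^5 + 3}| = e^{Re(-4·z^5) + 3} ≤ e^{4|z|^5 + 3} = e^{4r^5 + 3} on |z| = r, so ρ ≤ 5. Choosing z on |z|=r so that -4·z^5 is real positive (always possible by picking arg z appropriately) gives |f(z)| = e^{4r^5 + 3}, matching the bound. The additive constant 3 does not affect log log M(r) ~ 5·log r. Hence ρ = 5.
Therefore ρ = 5.

Order ρ = 5.


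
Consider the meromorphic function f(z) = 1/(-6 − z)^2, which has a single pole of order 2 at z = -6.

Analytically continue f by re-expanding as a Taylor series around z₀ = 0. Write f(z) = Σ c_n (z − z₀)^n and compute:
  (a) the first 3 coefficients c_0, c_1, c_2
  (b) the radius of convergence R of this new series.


Let w = z − z₀, so z = z₀ + w.
Then -6 − z = -6 − (z₀ + w) = (-6 − z₀) − w = -6 − w.
f(z) = 1/(-6 − w)^2 = (1/(-6)^2) · (1 − w/(-6))^{−2}.
By the binomial series (1−u)^{−2} = Σ_{n≥0} C(n+1, 1) u^n for |u|<1, with u = w/(-6):
  c_n = C(n+1, 1) / (-6)^(n+2).
  c_0 = 1/(-6)^2 = 1/36.
  c_1 = 2/(-6)^3 = -1/108.
  c_2 = 3/(-6)^4 = 1/432.
The series is valid for |w/d| < 1, i.e. |z − z₀| < |d|.
Radius of convergence: R = |-6 − z₀| = |-6| = 6 (distance from z₀ to the singularity z = -6).

c_0 = 1/36, c_1 = -1/108, c_2 = 1/432; R = 6.


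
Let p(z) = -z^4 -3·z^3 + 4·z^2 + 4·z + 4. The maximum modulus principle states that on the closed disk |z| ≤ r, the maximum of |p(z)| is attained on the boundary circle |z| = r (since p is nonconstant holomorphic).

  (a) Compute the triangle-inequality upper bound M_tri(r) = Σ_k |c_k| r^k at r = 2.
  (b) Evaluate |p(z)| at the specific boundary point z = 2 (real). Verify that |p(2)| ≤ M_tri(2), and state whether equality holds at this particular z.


Coefficients: c_0 = 4, c_1 = 4, c_2 = 4, c_3 = -3, c_4 = -1. Radius r = 2.
Part (a). Triangle bound: M_tri(r) = Σ_k |c_k| r^k
  = |4|·2^0 + |4|·2^1 + |4|·2^2 + |-3|·2^3 + |-1|·2^4
  = 4 + 8 + 16 + 24 + 16 = 68.
This bounds M(r) := max_{|z|=r} |p(z)| from above; equality holds iff all terms c_k z^k can be made to align in phase at a single z on |z|=r.
Part (b). At z = 2 (real, on the circle |z| = r):
  p(2) = (4)·2^0 + (4)·2^1 + (4)·2^2 + (-3)·2^3 + (-1)·2^4 = -12.
  |p(2)| = 12.
Check: |p(2)| = 12 ≤ 68 = M_tri(2). ✓ Equality does not hold at z = 2 (the coefficients have mixed signs, so the terms do not all align in phase there).

M_tri(2) = 68; |p(2)| = 12; equality at z=2: no.


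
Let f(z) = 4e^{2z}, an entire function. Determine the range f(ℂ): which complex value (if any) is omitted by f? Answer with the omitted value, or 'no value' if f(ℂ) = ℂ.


Little Picard bounds the complement of f(ℂ) to at most one point.
e^{2z} is never zero on ℂ, so 4·e^{2z} takes every value in ℂ ∖ {0}. Adding 0 shifts the range to ℂ ∖ {0}. Thus f omits exactly the value 0.

Omitted value: 0.


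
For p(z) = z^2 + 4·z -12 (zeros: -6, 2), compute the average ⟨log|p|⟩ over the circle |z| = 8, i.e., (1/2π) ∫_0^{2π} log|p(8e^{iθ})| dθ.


Zeros: -6, 2; r = 8.
Inside |z| < r: -6, 2. Outside (|z| ≥ r): ∅.
p(0) = -12, so log|p(0)| = log(12) = 2.4849.
Apply Jensen: I(r) = log|p(0)| + Σ_k log(r/|z_k|), summed over zeros inside |z| < r.
  log(r/|z_k|) for z_k = -6: log(8/6) = 0.2877
  log(r/|z_k|) for z_k = 2: log(8/2) = 1.3863
Sum over inside zeros: 1.6740.
I(r) = log|p(0)| + (inside sum) = 2.4849 + 1.6740 = 4.1589.
Closed form (all zeros inside, monic): I(r) = n·log(r) = 2·log(8) = 4.1589. ✓

I(r) ≈ 4.1589.


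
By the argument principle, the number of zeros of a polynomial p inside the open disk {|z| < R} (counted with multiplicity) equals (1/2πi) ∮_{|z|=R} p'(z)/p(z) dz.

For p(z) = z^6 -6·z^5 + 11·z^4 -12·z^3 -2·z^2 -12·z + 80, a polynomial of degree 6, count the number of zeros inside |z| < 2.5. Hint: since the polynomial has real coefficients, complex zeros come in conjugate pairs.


The zeros of p are: (-1 + 1i), (-1 - 1i), 4, 2, (1 + 2i), (1 - 2i).
Their magnitudes are: 1.414, 1.414, 4, 2, 2.236, 2.236.
Zeros with |z| < R = 2.5: (-1 + 1i), (-1 - 1i), 2, (1 + 2i), (1 - 2i).
Count = 5.
By the argument principle, (1/2πi) ∮_{|z|=R} p'(z)/p(z) dz equals exactly this count.

Number of zeros inside |z| < 2.5: 5.


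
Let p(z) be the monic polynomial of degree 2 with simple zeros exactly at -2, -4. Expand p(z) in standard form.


The polynomial is p(z) = ∏_{α ∈ S} (z − α), where S = {-2, -4}.
Expanding the product yields: p(z) = z^2 + 6·z + 8.
The resulting polynomial has degree 2 and real coefficients as required.

p(z) = z^2 + 6·z + 8.


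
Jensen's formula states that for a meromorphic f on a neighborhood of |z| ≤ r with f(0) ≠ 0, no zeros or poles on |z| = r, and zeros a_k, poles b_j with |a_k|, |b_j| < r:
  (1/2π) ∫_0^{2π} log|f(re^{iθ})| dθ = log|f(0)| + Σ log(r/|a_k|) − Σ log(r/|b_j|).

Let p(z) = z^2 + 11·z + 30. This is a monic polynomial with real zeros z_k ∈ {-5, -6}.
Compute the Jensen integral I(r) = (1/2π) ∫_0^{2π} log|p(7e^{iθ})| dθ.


Zeros: -6, -5; r = 7.
Inside |z| < r: -6, -5. Outside (|z| ≥ r): ∅.
p(0) = 30, so log|p(0)| = log(30) = 3.4012.
Apply Jensen: I(r) = log|p(0)| + Σ_k log(r/|z_k|), summed over zeros inside |z| < r.
  log(r/|z_k|) for z_k = -5: log(7/5) = 0.3365
  log(r/|z_k|) for z_k = -6: log(7/6) = 0.1542
Sum over inside zeros: 0.4906.
I(r) = log|p(0)| + (inside sum) = 3.4012 + 0.4906 = 3.8918.
Closed form (all zeros inside, monic): I(r) = n·log(r) = 2·log(7) = 3.8918. ✓

I(r) ≈ 3.8918.


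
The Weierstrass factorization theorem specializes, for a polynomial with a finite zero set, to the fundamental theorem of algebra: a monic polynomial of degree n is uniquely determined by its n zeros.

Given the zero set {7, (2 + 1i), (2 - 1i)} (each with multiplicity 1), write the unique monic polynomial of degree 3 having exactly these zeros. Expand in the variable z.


The polynomial is p(z) = ∏_{α ∈ S} (z − α), where S = {7, (2 + 1i), (2 - 1i)}.
Expanding the product yields: p(z) = z^3 -11·z^2 + 33·z -35.
Note conjugate pairs combine to real quadratics: (z − (2+1i))(z − (2−1i)) = z² − 4z + 5.
The resulting polynomial has degree 3 and real coefficients as required.

p(z) = z^3 -11·z^2 + 33·z -35.


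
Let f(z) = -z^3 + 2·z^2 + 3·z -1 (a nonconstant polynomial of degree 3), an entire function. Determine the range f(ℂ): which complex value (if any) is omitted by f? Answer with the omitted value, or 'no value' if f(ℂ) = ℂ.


Little Picard bounds the complement of f(ℂ) to at most one point.
For every w ∈ ℂ, the equation p(z) − w = 0 is a nonconstant polynomial in z and hence has at least one root by the fundamental theorem of algebra. So p is surjective onto ℂ, omitting no value.

Omitted value: no value.


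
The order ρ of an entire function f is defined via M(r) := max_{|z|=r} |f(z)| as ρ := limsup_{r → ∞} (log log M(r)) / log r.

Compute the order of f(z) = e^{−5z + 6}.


|e^{−5z + 6}| = e^{Re(-5·z) + 6} ≤ e^{5|z|^1 + 6} = e^{5r^1 + 6} on |z| = r, so ρ ≤ 1. Choosing z on |z|=r so that -5·z is real positive (always possible by picking arg z appropriately) gives |f(z)| = e^{5r^1 + 6}, matching the bound. The additive constant 6 does not affect log log M(r) ~ 1·log r. Hence ρ = 1.
Therefore ρ = 1.

Order ρ = 1.


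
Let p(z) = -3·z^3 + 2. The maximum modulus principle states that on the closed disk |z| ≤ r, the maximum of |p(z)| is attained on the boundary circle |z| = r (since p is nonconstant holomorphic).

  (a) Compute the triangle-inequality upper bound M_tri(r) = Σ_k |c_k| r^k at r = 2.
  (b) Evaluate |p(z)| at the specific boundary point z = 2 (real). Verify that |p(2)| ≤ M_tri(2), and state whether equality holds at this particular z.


Coefficients: c_0 = 2, c_1 = 0, c_2 = 0, c_3 = -3. Radius r = 2.
Part (a). Triangle bound: M_tri(r) = Σ_k |c_k| r^k
  = |2|·2^0 + |0|·2^1 + |0|·2^2 + |-3|·2^3
  = 2 + 0 + 0 + 24 = 26.
This bounds M(r) := max_{|z|=r} |p(z)| from above; equality holds iff all terms c_k z^k can be made to align in phase at a single z on |z|=r.
Part (b). At z = 2 (real, on the circle |z| = r):
  p(2) = (2)·2^0 + (0)·2^1 + (0)·2^2 + (-3)·2^3 = -22.
  |p(2)| = 22.
Check: |p(2)| = 22 ≤ 26 = M_tri(2). ✓ Equality does not hold at z = 2 (the coefficients have mixed signs, so the terms do not all align in phase there).

M_tri(2) = 26; |p(2)| = 22; equality at z=2: no.


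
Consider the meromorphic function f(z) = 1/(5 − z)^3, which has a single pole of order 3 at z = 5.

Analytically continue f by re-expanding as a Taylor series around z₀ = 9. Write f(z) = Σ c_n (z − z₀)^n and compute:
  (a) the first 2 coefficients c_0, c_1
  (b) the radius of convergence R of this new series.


Let w = z − z₀, so z = z₀ + w.
Then 5 − z = 5 − (z₀ + w) = (5 − z₀) − w = -4 − w.
f(z) = 1/(-4 − w)^3 = (1/(-4)^3) · (1 − w/(-4))^{−3}.
By the binomial series (1−u)^{−3} = Σ_{n≥0} C(n+2, 2) u^n for |u|<1, with u = w/(-4):
  c_n = C(n+2, 2) / (-4)^(n+3).
  c_0 = 1/(-4)^3 = -1/64.
  c_1 = 3/(-4)^4 = 3/256.
The series is valid for |w/d| < 1, i.e. |z − z₀| < |d|.
Radius of convergence: R = |5 − z₀| = |-4| = 4 (distance from z₀ to the singularity z = 5).

c_0 = -1/64, c_1 = 3/256; R = 4.


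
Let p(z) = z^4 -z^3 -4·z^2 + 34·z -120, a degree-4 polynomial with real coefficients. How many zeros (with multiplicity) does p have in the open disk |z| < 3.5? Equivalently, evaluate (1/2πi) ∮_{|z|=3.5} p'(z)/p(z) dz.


The zeros of p are: 3, (1 + 3i), (1 - 3i), -4.
Their magnitudes are: 3, 3.162, 3.162, 4.
Zeros with |z| < R = 3.5: 3, (1 + 3i), (1 - 3i).
Count = 3.
By the argument principle, (1/2πi) ∮_{|z|=R} p'(z)/p(z) dz equals exactly this count.

Number of zeros inside |z| < 3.5: 3.


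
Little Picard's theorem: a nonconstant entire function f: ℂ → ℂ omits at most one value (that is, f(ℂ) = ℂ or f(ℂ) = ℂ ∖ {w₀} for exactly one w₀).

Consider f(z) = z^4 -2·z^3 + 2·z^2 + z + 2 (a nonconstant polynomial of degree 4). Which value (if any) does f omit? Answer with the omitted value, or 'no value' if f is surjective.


Little Picard bounds the complement of f(ℂ) to at most one point.
For every w ∈ ℂ, the equation p(z) − w = 0 is a nonconstant polynomial in z and hence has at least one root by the fundamental theorem of algebra. So p is surjective onto ℂ, omitting no value.

Omitted value: no value.


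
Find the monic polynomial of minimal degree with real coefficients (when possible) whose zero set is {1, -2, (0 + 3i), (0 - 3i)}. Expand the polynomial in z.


The polynomial is p(z) = ∏_{α ∈ S} (z − α), where S = {1, -2, (0 + 3i), (0 - 3i)}.
Expanding the product yields: p(z) = z^4 + z^3 + 7·z^2 + 9·z -18.
Note conjugate pairs combine to real quadratics: (z − (0+3i))(z − (0−3i)) = z² + 9.
The resulting polynomial has degree 4 and real coefficients as required.

p(z) = z^4 + z^3 + 7·z^2 + 9·z -18.


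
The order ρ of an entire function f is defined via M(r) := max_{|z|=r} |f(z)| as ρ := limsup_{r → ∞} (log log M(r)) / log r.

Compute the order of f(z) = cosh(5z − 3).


cosh(w) is a linear combination of e^{iw} and e^{−iw} (or e^w, e^{−w} in the hyperbolic case), so |cosh(w)| ≤ e^{|w|}. With w = 5z − 3, |w| ≤ 5|z| + 3 = 5r + 3 on |z| = r, giving M(r) ≤ e^{5r + 3}, so ρ ≤ 1. On a suitable ray (z = it for sin/cos; z = t for sinh/cosh, t real → ∞), |cosh(5z − 3)| grows like e^{5|t|}/2, so ρ ≥ 1. Hence ρ = 1.
Therefore ρ = 1.

Order ρ = 1.


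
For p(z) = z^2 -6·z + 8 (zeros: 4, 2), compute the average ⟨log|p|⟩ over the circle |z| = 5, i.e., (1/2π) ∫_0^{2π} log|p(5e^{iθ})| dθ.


Zeros: 2, 4; r = 5.
Inside |z| < r: 2, 4. Outside (|z| ≥ r): ∅.
p(0) = 8, so log|p(0)| = log(8) = 2.0794.
Apply Jensen: I(r) = log|p(0)| + Σ_k log(r/|z_k|), summed over zeros inside |z| < r.
  log(r/|z_k|) for z_k = 4: log(5/4) = 0.2231
  log(r/|z_k|) for z_k = 2: log(5/2) = 0.9163
Sum over inside zeros: 1.1394.
I(r) = log|p(0)| + (inside sum) = 2.0794 + 1.1394 = 3.2189.
Closed form (all zeros inside, monic): I(r) = n·log(r) = 2·log(5) = 3.2189. ✓

I(r) ≈ 3.2189.


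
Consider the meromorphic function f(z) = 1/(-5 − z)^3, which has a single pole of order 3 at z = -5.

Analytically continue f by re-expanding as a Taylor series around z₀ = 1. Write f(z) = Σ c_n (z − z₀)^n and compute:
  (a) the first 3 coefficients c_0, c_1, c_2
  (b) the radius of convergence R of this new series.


Let w = z − z₀, so z = z₀ + w.
Then -5 − z = -5 − (z₀ + w) = (-5 − z₀) − w = -6 − w.
f(z) = 1/(-6 − w)^3 = (1/(-6)^3) · (1 − w/(-6))^{−3}.
By the binomial series (1−u)^{−3} = Σ_{n≥0} C(n+2, 2) u^n for |u|<1, with u = w/(-6):
  c_n = C(n+2, 2) / (-6)^(n+3).
  c_0 = 1/(-6)^3 = -1/216.
  c_1 = 3/(-6)^4 = 1/432.
  c_2 = 6/(-6)^5 = -1/1296.
The series is valid for |w/d| < 1, i.e. |z − z₀| < |d|.
Radius of convergence: R = |-5 − z₀| = |-6| = 6 (distance from z₀ to the singularity z = -5).

c_0 = -1/216, c_1 = 1/432, c_2 = -1/1296; R = 6.


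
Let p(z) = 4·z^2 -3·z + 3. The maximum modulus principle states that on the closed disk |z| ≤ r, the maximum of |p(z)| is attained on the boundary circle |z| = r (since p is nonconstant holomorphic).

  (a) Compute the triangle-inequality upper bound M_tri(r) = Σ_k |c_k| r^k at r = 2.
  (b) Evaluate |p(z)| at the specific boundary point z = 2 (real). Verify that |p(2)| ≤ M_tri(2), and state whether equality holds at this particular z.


Coefficients: c_0 = 3, c_1 = -3, c_2 = 4. Radius r = 2.
Part (a). Triangle bound: M_tri(r) = Σ_k |c_k| r^k
  = |3|·2^0 + |-3|·2^1 + |4|·2^2
  = 3 + 6 + 16 = 25.
This bounds M(r) := max_{|z|=r} |p(z)| from above; equality holds iff all terms c_k z^k can be made to align in phase at a single z on |z|=r.
Part (b). At z = 2 (real, on the circle |z| = r):
  p(2) = (3)·2^0 + (-3)·2^1 + (4)·2^2 = 13.
  |p(2)| = 13.
Check: |p(2)| = 13 ≤ 25 = M_tri(2). ✓ Equality does not hold at z = 2 (the coefficients have mixed signs, so the terms do not all align in phase there).

M_tri(2) = 25; |p(2)| = 13; equality at z=2: no.


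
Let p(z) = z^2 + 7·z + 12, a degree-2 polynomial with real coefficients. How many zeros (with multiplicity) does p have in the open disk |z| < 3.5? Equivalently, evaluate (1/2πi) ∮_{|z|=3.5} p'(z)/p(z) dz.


The zeros of p are: -3, -4.
Their magnitudes are: 3, 4.
Zeros with |z| < R = 3.5: -3.
Count = 1.
By the argument principle, (1/2πi) ∮_{|z|=R} p'(z)/p(z) dz equals exactly this count.

Number of zeros inside |z| < 3.5: 1.


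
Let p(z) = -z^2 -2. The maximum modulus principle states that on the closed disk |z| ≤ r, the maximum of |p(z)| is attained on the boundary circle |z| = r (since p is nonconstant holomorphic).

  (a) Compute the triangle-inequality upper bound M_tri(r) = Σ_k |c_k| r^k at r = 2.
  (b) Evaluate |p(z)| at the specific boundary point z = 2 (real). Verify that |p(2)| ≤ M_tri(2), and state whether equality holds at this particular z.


Coefficients: c_0 = -2, c_1 = 0, c_2 = -1. Radius r = 2.
Part (a). Triangle bound: M_tri(r) = Σ_k |c_k| r^k
  = |-2|·2^0 + |0|·2^1 + |-1|·2^2
  = 2 + 0 + 4 = 6.
This bounds M(r) := max_{|z|=r} |p(z)| from above; equality holds iff all terms c_k z^k can be made to align in phase at a single z on |z|=r.
Part (b). At z = 2 (real, on the circle |z| = r):
  p(2) = (-2)·2^0 + (0)·2^1 + (-1)·2^2 = -6.
  |p(2)| = 6.
Since all nonzero coefficients share the same sign, |p(2)| = 6 = M_tri(2); the triangle bound is attained at z = 2, so in fact M(r) = 6.

M_tri(2) = 6; |p(2)| = 6; equality at z=2: yes.


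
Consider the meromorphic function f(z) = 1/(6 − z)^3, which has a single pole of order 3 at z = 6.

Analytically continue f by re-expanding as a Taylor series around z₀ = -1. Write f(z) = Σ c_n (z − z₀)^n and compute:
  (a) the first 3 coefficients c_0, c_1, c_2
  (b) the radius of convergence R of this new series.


Let w = z − z₀, so z = z₀ + w.
Then 6 − z = 6 − (z₀ + w) = (6 − z₀) − w = 7 − w.
f(z) = 1/(7 − w)^3 = (1/(7)^3) · (1 − w/(7))^{−3}.
By the binomial series (1−u)^{−3} = Σ_{n≥0} C(n+2, 2) u^n for |u|<1, with u = w/(7):
  c_n = C(n+2, 2) / (7)^(n+3).
  c_0 = 1/(7)^3 = 1/343.
  c_1 = 3/(7)^4 = 3/2401.
  c_2 = 6/(7)^5 = 6/16807.
The series is valid for |w/d| < 1, i.e. |z − z₀| < |d|.
Radius of convergence: R = |6 − z₀| = |7| = 7 (distance from z₀ to the singularity z = 6).

c_0 = 1/343, c_1 = 3/2401, c_2 = 6/16807; R = 7.


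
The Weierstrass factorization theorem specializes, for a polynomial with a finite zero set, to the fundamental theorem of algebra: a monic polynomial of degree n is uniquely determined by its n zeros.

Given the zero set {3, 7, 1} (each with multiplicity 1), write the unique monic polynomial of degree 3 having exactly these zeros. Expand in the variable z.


The polynomial is p(z) = ∏_{α ∈ S} (z − α), where S = {3, 7, 1}.
Expanding the product yields: p(z) = z^3 -11·z^2 + 31·z -21.
The resulting polynomial has degree 3 and real coefficients as required.

p(z) = z^3 -11·z^2 + 31·z -21.


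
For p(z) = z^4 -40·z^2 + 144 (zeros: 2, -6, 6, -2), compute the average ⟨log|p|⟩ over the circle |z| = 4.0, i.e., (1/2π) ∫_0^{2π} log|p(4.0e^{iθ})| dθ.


Zeros: -6, -2, 2, 6; r = 4.0.
Inside |z| < r: -2, 2. Outside (|z| ≥ r): -6, 6.
p(0) = 144, so log|p(0)| = log(144) = 4.9698.
Apply Jensen: I(r) = log|p(0)| + Σ_k log(r/|z_k|), summed over zeros inside |z| < r.
  log(r/|z_k|) for z_k = 2: log(4.0/2) = 0.6931
  log(r/|z_k|) for z_k = -2: log(4.0/2) = 0.6931
  Outside zeros (-6, 6) contribute nothing to the Jensen sum.
Sum over inside zeros: 1.3863.
I(r) = log|p(0)| + (inside sum) = 4.9698 + 1.3863 = 6.3561.
Note: since some zeros are outside |z| ≤ r, the simplified n·log(r) form does NOT apply — only the inside zeros contribute.

I(r) ≈ 6.3561.


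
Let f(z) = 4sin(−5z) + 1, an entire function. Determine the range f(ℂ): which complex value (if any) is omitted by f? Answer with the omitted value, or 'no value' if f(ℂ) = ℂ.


Little Picard bounds the complement of f(ℂ) to at most one point.
sin is entire and surjective onto ℂ: for every w ∈ ℂ, sin(ζ) = w has a solution ζ ∈ ℂ (e.g., via the complex inverse arcsin). With ζ = −5z this gives z = ζ/(-5). Then 4·sin(−5z) takes every value in 4·ℂ = ℂ, and adding 1 is a bijection of ℂ. So f is surjective and omits no value. (Note: only on the real line is sin bounded by [−1, 1].)

Omitted value: no value.


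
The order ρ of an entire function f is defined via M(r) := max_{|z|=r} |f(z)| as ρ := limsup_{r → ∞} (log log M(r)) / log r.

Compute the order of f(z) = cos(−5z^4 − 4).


Write cos(w) = (e^{iw} ± e^{−iw})/(2 or 2i), so |cos(w)| ≤ e^{|w|}. With w = −5z^4 − 4, |w| ≤ 5r^4 + 4 on |z|=r, giving M(r) ≤ e^{5r^4 + 4} and ρ ≤ 4. For the lower bound, choose z on |z|=r with -5z^4 purely imaginary of modulus 5r^4; then |cos(−5z^4 − 4)| grows like e^{5r^4}/2, so ρ ≥ 4. Hence ρ = 4.
Therefore ρ = 4.

Order ρ = 4.


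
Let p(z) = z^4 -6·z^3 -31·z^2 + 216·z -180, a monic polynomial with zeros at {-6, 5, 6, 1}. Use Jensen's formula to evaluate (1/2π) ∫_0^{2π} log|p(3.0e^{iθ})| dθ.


Zeros: -6, 1, 5, 6; r = 3.0.
Inside |z| < r: 1. Outside (|z| ≥ r): -6, 5, 6.
p(0) = -180, so log|p(0)| = log(180) = 5.1930.
Apply Jensen: I(r) = log|p(0)| + Σ_k log(r/|z_k|), summed over zeros inside |z| < r.
  log(r/|z_k|) for z_k = 1: log(3.0/1) = 1.0986
  Outside zeros (-6, 5, 6) contribute nothing to the Jensen sum.
Sum over inside zeros: 1.0986.
I(r) = log|p(0)| + (inside sum) = 5.1930 + 1.0986 = 6.2916.
Note: since some zeros are outside |z| ≤ r, the simplified n·log(r) form does NOT apply — only the inside zeros contribute.

I(r) ≈ 6.2916.


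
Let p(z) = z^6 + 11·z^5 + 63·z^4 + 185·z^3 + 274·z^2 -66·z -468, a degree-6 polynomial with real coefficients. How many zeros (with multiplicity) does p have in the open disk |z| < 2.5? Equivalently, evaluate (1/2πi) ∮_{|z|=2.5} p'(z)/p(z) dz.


The zeros of p are: (-3 + 3i), (-3 - 3i), -2, (-2 + 3i), (-2 - 3i), 1.
Their magnitudes are: 4.243, 4.243, 2, 3.606, 3.606, 1.
Zeros with |z| < R = 2.5: -2, 1.
Count = 2.
By the argument principle, (1/2πi) ∮_{|z|=R} p'(z)/p(z) dz equals exactly this count.

Number of zeros inside |z| < 2.5: 2.


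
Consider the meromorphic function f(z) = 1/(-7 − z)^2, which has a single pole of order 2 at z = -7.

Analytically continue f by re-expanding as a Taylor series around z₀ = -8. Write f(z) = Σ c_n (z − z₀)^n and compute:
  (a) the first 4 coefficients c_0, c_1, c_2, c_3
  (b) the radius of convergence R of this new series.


Let w = z − z₀, so z = z₀ + w.
Then -7 − z = -7 − (z₀ + w) = (-7 − z₀) − w = 1 − w.
f(z) = 1/(1 − w)^2 = (1/(1)^2) · (1 − w/(1))^{−2}.
By the binomial series (1−u)^{−2} = Σ_{n≥0} C(n+1, 1) u^n for |u|<1, with u = w/(1):
  c_n = C(n+1, 1) / (1)^(n+2).
  c_0 = 1/(1)^2 = 1.
  c_1 = 2/(1)^3 = 2.
  c_2 = 3/(1)^4 = 3.
  c_3 = 4/(1)^5 = 4.
The series is valid for |w/d| < 1, i.e. |z − z₀| < |d|.
Radius of convergence: R = |-7 − z₀| = |1| = 1 (distance from z₀ to the singularity z = -7).

c_0 = 1, c_1 = 2, c_2 = 3, c_3 = 4; R = 1.


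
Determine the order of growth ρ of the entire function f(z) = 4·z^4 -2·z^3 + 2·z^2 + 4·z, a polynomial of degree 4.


|f(z)| ≤ Σ|c_k|·r^k = O(r^4) as r → ∞. Polynomial growth is O(e^{r^ε}) for every ε > 0 (since r^4/e^{r^ε} → 0), so ρ ≤ ε for all ε > 0, i.e. ρ = 0. Every nonconstant polynomial has order 0.
Therefore ρ = 0.

Order ρ = 0.


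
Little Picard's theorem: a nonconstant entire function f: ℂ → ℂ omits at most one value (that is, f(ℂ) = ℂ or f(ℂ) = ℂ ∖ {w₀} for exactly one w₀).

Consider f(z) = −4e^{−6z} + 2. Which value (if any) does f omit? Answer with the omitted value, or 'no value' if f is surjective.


Little Picard bounds the complement of f(ℂ) to at most one point.
e^{−6z} is never zero on ℂ, so -4·e^{−6z} takes every value in ℂ ∖ {0}. Adding 2 shifts the range to ℂ ∖ {2}. Thus f omits exactly the value 2.

Omitted value: 2.


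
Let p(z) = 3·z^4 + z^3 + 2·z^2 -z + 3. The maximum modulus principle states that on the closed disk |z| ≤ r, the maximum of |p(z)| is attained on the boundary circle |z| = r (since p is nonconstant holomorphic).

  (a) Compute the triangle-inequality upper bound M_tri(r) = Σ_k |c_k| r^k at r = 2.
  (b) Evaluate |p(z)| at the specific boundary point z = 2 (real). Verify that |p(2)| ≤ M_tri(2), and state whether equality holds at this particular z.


Coefficients: c_0 = 3, c_1 = -1, c_2 = 2, c_3 = 1, c_4 = 3. Radius r = 2.
Part (a). Triangle bound: M_tri(r) = Σ_k |c_k| r^k
  = |3|·2^0 + |-1|·2^1 + |2|·2^2 + |1|·2^3 + |3|·2^4
  = 3 + 2 + 8 + 8 + 48 = 69.
This bounds M(r) := max_{|z|=r} |p(z)| from above; equality holds iff all terms c_k z^k can be made to align in phase at a single z on |z|=r.
Part (b). At z = 2 (real, on the circle |z| = r):
  p(2) = (3)·2^0 + (-1)·2^1 + (2)·2^2 + (1)·2^3 + (3)·2^4 = 65.
  |p(2)| = 65.
Check: |p(2)| = 65 ≤ 69 = M_tri(2). ✓ Equality does not hold at z = 2 (the coefficients have mixed signs, so the terms do not all align in phase there).

M_tri(2) = 69; |p(2)| = 65; equality at z=2: no.


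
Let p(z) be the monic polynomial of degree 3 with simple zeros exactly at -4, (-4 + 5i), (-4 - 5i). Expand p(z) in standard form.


The polynomial is p(z) = ∏_{α ∈ S} (z − α), where S = {-4, (-4 + 5i), (-4 - 5i)}.
Expanding the product yields: p(z) = z^3 + 12·z^2 + 73·z + 164.
Note conjugate pairs combine to real quadratics: (z − (-4+5i))(z − (-4−5i)) = z² + 8z + 41.
The resulting polynomial has degree 3 and real coefficients as required.

p(z) = z^3 + 12·z^2 + 73·z + 164.
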